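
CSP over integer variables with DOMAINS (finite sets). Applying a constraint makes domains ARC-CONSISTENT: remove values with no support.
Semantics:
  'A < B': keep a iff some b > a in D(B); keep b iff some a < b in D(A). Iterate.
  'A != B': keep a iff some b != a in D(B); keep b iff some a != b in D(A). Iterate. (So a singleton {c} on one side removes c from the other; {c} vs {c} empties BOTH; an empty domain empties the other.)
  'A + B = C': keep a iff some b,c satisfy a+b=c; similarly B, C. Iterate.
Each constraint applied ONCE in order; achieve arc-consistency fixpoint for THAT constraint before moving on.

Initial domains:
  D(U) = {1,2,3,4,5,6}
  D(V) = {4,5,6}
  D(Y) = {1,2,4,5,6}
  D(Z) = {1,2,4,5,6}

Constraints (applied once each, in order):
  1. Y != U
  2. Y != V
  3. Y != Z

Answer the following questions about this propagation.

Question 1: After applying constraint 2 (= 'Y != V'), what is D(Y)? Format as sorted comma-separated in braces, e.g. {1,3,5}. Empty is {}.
Constraint 1 (Y != U) on D(Y)={1,2,4,5,6} D(U)={1,2,3,4,5,6}: no change
Constraint 2 (Y != V) on D(Y)={1,2,4,5,6} D(V)={4,5,6}: no change
So after constraint 2: D(Y) = {1,2,4,5,6}

Answer: {1,2,4,5,6}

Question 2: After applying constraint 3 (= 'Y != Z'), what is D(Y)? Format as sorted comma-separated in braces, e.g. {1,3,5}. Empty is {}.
Answer: {1,2,4,5,6}

Derivation:
Constraint 1 (Y != U) on D(Y)={1,2,4,5,6} D(U)={1,2,3,4,5,6}: no change
Constraint 2 (Y != V) on D(Y)={1,2,4,5,6} D(V)={4,5,6}: no change
Constraint 3 (Y != Z) on D(Y)={1,2,4,5,6} D(Z)={1,2,4,5,6}: no change
So after constraint 3: D(Y) = {1,2,4,5,6}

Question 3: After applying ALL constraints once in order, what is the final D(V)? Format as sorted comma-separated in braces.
Constraint 1 (Y != U) on D(Y)={1,2,4,5,6} D(U)={1,2,3,4,5,6}: no change
Constraint 2 (Y != V) on D(Y)={1,2,4,5,6} D(V)={4,5,6}: no change
Constraint 3 (Y != Z) on D(Y)={1,2,4,5,6} D(Z)={1,2,4,5,6}: no change
So after all 3 constraints: D(V) = {4,5,6}

Answer: {4,5,6}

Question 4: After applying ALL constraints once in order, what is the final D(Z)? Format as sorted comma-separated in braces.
Answer: {1,2,4,5,6}

Derivation:
Constraint 1 (Y != U) on D(Y)={1,2,4,5,6} D(U)={1,2,3,4,5,6}: no change
Constraint 2 (Y != V) on D(Y)={1,2,4,5,6} D(V)={4,5,6}: no change
Constraint 3 (Y != Z) on D(Y)={1,2,4,5,6} D(Z)={1,2,4,5,6}: no change
So after all 3 constraints: D(Z) = {1,2,4,5,6}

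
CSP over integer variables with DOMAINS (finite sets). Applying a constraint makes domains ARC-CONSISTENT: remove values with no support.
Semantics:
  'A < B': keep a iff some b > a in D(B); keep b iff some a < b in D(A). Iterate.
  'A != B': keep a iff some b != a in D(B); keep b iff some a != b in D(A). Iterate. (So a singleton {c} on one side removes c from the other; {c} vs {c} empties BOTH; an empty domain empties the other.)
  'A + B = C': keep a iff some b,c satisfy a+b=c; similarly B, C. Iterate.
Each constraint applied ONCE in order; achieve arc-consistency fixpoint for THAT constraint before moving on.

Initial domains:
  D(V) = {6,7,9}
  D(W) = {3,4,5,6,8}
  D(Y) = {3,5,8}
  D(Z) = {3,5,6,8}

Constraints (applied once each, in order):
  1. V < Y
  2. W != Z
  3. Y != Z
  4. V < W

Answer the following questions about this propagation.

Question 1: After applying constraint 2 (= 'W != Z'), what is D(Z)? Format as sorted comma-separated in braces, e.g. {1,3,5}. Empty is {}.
Constraint 1 (V < Y) on D(V)={6,7,9} D(Y)={3,5,8}: V {6,7,9}->{6,7}; Y {3,5,8}->{8}
Constraint 2 (W != Z) on D(W)={3,4,5,6,8} D(Z)={3,5,6,8}: no change
So after constraint 2: D(Z) = {3,5,6,8}

Answer: {3,5,6,8}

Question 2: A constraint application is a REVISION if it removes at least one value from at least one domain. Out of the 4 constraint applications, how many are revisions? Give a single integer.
Constraint 1 (V < Y) on D(V)={6,7,9} D(Y)={3,5,8}: V {6,7,9}->{6,7}; Y {3,5,8}->{8} => REVISION
Constraint 2 (W != Z) on D(W)={3,4,5,6,8} D(Z)={3,5,6,8}: no change => not a revision
Constraint 3 (Y != Z) on D(Y)={8} D(Z)={3,5,6,8}: Z {3,5,6,8}->{3,5,6} => REVISION
Constraint 4 (V < W) on D(V)={6,7} D(W)={3,4,5,6,8}: W {3,4,5,6,8}->{8} => REVISION
Total revisions = 3

Answer: 3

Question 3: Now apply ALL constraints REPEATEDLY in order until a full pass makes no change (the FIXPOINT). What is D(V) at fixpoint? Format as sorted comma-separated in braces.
Answer: {6,7}

Derivation:
pass 0 (initial): D(V)={6,7,9}
pass 1: V {6,7,9}->{6,7}; W {3,4,5,6,8}->{8}; Y {3,5,8}->{8}; Z {3,5,6,8}->{3,5,6}
pass 2: no change
Fixpoint after 2 passes: D(V) = {6,7}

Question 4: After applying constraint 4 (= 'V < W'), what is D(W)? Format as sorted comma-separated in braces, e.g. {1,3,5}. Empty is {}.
Constraint 1 (V < Y) on D(V)={6,7,9} D(Y)={3,5,8}: V {6,7,9}->{6,7}; Y {3,5,8}->{8}
Constraint 2 (W != Z) on D(W)={3,4,5,6,8} D(Z)={3,5,6,8}: no change
Constraint 3 (Y != Z) on D(Y)={8} D(Z)={3,5,6,8}: Z {3,5,6,8}->{3,5,6}
Constraint 4 (V < W) on D(V)={6,7} D(W)={3,4,5,6,8}: W {3,4,5,6,8}->{8}
So after constraint 4: D(W) = {8}

Answer: {8}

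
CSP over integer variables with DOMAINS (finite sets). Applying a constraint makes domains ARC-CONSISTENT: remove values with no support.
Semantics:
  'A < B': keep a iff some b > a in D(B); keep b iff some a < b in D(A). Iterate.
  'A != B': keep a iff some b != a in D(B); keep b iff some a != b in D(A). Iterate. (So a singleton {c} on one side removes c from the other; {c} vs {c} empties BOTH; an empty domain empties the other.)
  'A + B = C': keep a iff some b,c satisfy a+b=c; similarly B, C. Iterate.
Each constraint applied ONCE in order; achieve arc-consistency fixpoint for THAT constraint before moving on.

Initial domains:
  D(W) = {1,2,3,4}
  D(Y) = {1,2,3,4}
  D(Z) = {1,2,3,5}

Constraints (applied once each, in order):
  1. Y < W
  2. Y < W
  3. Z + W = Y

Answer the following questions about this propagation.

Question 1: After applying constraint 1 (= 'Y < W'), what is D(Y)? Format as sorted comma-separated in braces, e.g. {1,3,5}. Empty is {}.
Answer: {1,2,3}

Derivation:
Constraint 1 (Y < W) on D(Y)={1,2,3,4} D(W)={1,2,3,4}: Y {1,2,3,4}->{1,2,3}; W {1,2,3,4}->{2,3,4}
So after constraint 1: D(Y) = {1,2,3}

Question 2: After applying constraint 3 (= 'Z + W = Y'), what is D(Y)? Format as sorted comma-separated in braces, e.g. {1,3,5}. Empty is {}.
Constraint 1 (Y < W) on D(Y)={1,2,3,4} D(W)={1,2,3,4}: Y {1,2,3,4}->{1,2,3}; W {1,2,3,4}->{2,3,4}
Constraint 2 (Y < W) on D(Y)={1,2,3} D(W)={2,3,4}: no change
Constraint 3 (Z + W = Y) on D(Z)={1,2,3,5} D(W)={2,3,4} D(Y)={1,2,3}: Z {1,2,3,5}->{1}; W {2,3,4}->{2}; Y {1,2,3}->{3}
So after constraint 3: D(Y) = {3}

Answer: {3}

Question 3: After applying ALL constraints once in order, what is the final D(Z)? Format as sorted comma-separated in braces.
Constraint 1 (Y < W) on D(Y)={1,2,3,4} D(W)={1,2,3,4}: Y {1,2,3,4}->{1,2,3}; W {1,2,3,4}->{2,3,4}
Constraint 2 (Y < W) on D(Y)={1,2,3} D(W)={2,3,4}: no change
Constraint 3 (Z + W = Y) on D(Z)={1,2,3,5} D(W)={2,3,4} D(Y)={1,2,3}: Z {1,2,3,5}->{1}; W {2,3,4}->{2}; Y {1,2,3}->{3}
So after all 3 constraints: D(Z) = {1}

Answer: {1}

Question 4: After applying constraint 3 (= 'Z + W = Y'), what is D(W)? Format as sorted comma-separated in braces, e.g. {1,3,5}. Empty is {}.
Answer: {2}

Derivation:
Constraint 1 (Y < W) on D(Y)={1,2,3,4} D(W)={1,2,3,4}: Y {1,2,3,4}->{1,2,3}; W {1,2,3,4}->{2,3,4}
Constraint 2 (Y < W) on D(Y)={1,2,3} D(W)={2,3,4}: no change
Constraint 3 (Z + W = Y) on D(Z)={1,2,3,5} D(W)={2,3,4} D(Y)={1,2,3}: Z {1,2,3,5}->{1}; W {2,3,4}->{2}; Y {1,2,3}->{3}
So after constraint 3: D(W) = {2}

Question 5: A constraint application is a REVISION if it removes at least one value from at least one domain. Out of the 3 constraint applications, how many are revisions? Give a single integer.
Constraint 1 (Y < W) on D(Y)={1,2,3,4} D(W)={1,2,3,4}: Y {1,2,3,4}->{1,2,3}; W {1,2,3,4}->{2,3,4} => REVISION
Constraint 2 (Y < W) on D(Y)={1,2,3} D(W)={2,3,4}: no change => not a revision
Constraint 3 (Z + W = Y) on D(Z)={1,2,3,5} D(W)={2,3,4} D(Y)={1,2,3}: Z {1,2,3,5}->{1}; W {2,3,4}->{2}; Y {1,2,3}->{3} => REVISION
Total revisions = 2

Answer: 2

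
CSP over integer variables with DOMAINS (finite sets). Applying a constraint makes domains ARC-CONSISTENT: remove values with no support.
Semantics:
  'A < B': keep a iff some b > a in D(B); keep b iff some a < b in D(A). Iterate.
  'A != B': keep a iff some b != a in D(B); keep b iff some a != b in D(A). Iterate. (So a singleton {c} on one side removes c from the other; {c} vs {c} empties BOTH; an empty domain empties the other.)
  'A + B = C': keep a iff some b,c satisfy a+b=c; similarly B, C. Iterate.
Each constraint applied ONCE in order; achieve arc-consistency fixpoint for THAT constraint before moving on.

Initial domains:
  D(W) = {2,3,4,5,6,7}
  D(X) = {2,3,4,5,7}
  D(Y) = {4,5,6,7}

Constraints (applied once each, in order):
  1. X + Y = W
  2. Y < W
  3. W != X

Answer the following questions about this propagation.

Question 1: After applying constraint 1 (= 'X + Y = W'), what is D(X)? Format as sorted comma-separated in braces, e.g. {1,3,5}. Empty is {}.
Answer: {2,3}

Derivation:
Constraint 1 (X + Y = W) on D(X)={2,3,4,5,7} D(Y)={4,5,6,7} D(W)={2,3,4,5,6,7}: X {2,3,4,5,7}->{2,3}; Y {4,5,6,7}->{4,5}; W {2,3,4,5,6,7}->{6,7}
So after constraint 1: D(X) = {2,3}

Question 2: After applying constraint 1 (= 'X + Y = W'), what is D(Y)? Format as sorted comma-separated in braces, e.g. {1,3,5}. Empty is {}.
Constraint 1 (X + Y = W) on D(X)={2,3,4,5,7} D(Y)={4,5,6,7} D(W)={2,3,4,5,6,7}: X {2,3,4,5,7}->{2,3}; Y {4,5,6,7}->{4,5}; W {2,3,4,5,6,7}->{6,7}
So after constraint 1: D(Y) = {4,5}

Answer: {4,5}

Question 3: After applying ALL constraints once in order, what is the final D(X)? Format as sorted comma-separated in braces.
Answer: {2,3}

Derivation:
Constraint 1 (X + Y = W) on D(X)={2,3,4,5,7} D(Y)={4,5,6,7} D(W)={2,3,4,5,6,7}: X {2,3,4,5,7}->{2,3}; Y {4,5,6,7}->{4,5}; W {2,3,4,5,6,7}->{6,7}
Constraint 2 (Y < W) on D(Y)={4,5} D(W)={6,7}: no change
Constraint 3 (W != X) on D(W)={6,7} D(X)={2,3}: no change
So after all 3 constraints: D(X) = {2,3}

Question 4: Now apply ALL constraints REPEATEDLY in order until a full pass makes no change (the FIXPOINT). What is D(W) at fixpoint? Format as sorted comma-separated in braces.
pass 0 (initial): D(W)={2,3,4,5,6,7}
pass 1: W {2,3,4,5,6,7}->{6,7}; X {2,3,4,5,7}->{2,3}; Y {4,5,6,7}->{4,5}
pass 2: no change
Fixpoint after 2 passes: D(W) = {6,7}

Answer: {6,7}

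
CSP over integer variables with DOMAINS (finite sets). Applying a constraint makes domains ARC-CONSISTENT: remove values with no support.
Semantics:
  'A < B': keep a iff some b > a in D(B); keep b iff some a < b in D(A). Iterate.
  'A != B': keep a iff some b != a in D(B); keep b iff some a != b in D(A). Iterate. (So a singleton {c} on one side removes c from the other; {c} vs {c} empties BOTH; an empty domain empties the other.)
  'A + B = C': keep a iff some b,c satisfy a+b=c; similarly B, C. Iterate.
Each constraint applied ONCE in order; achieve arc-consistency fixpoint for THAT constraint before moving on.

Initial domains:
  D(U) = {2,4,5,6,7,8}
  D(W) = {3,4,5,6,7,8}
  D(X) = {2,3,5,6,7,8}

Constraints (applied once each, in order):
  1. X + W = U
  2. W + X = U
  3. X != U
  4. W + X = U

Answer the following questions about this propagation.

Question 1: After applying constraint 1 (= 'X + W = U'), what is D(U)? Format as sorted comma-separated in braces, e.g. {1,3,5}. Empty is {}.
Answer: {5,6,7,8}

Derivation:
Constraint 1 (X + W = U) on D(X)={2,3,5,6,7,8} D(W)={3,4,5,6,7,8} D(U)={2,4,5,6,7,8}: X {2,3,5,6,7,8}->{2,3,5}; W {3,4,5,6,7,8}->{3,4,5,6}; U {2,4,5,6,7,8}->{5,6,7,8}
So after constraint 1: D(U) = {5,6,7,8}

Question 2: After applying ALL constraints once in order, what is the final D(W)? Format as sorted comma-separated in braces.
Constraint 1 (X + W = U) on D(X)={2,3,5,6,7,8} D(W)={3,4,5,6,7,8} D(U)={2,4,5,6,7,8}: X {2,3,5,6,7,8}->{2,3,5}; W {3,4,5,6,7,8}->{3,4,5,6}; U {2,4,5,6,7,8}->{5,6,7,8}
Constraint 2 (W + X = U) on D(W)={3,4,5,6} D(X)={2,3,5} D(U)={5,6,7,8}: no change
Constraint 3 (X != U) on D(X)={2,3,5} D(U)={5,6,7,8}: no change
Constraint 4 (W + X = U) on D(W)={3,4,5,6} D(X)={2,3,5} D(U)={5,6,7,8}: no change
So after all 4 constraints: D(W) = {3,4,5,6}

Answer: {3,4,5,6}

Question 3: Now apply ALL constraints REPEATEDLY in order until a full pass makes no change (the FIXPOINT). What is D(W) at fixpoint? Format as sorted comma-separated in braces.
pass 0 (initial): D(W)={3,4,5,6,7,8}
pass 1: U {2,4,5,6,7,8}->{5,6,7,8}; W {3,4,5,6,7,8}->{3,4,5,6}; X {2,3,5,6,7,8}->{2,3,5}
pass 2: no change
Fixpoint after 2 passes: D(W) = {3,4,5,6}

Answer: {3,4,5,6}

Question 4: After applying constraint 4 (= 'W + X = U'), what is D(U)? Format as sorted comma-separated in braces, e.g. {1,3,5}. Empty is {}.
Answer: {5,6,7,8}

Derivation:
Constraint 1 (X + W = U) on D(X)={2,3,5,6,7,8} D(W)={3,4,5,6,7,8} D(U)={2,4,5,6,7,8}: X {2,3,5,6,7,8}->{2,3,5}; W {3,4,5,6,7,8}->{3,4,5,6}; U {2,4,5,6,7,8}->{5,6,7,8}
Constraint 2 (W + X = U) on D(W)={3,4,5,6} D(X)={2,3,5} D(U)={5,6,7,8}: no change
Constraint 3 (X != U) on D(X)={2,3,5} D(U)={5,6,7,8}: no change
Constraint 4 (W + X = U) on D(W)={3,4,5,6} D(X)={2,3,5} D(U)={5,6,7,8}: no change
So after constraint 4: D(U) = {5,6,7,8}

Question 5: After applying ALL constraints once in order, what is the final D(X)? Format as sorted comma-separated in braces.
Constraint 1 (X + W = U) on D(X)={2,3,5,6,7,8} D(W)={3,4,5,6,7,8} D(U)={2,4,5,6,7,8}: X {2,3,5,6,7,8}->{2,3,5}; W {3,4,5,6,7,8}->{3,4,5,6}; U {2,4,5,6,7,8}->{5,6,7,8}
Constraint 2 (W + X = U) on D(W)={3,4,5,6} D(X)={2,3,5} D(U)={5,6,7,8}: no change
Constraint 3 (X != U) on D(X)={2,3,5} D(U)={5,6,7,8}: no change
Constraint 4 (W + X = U) on D(W)={3,4,5,6} D(X)={2,3,5} D(U)={5,6,7,8}: no change
So after all 4 constraints: D(X) = {2,3,5}

Answer: {2,3,5}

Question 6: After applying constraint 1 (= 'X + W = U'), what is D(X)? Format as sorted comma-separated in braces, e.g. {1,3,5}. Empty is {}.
Answer: {2,3,5}

Derivation:
Constraint 1 (X + W = U) on D(X)={2,3,5,6,7,8} D(W)={3,4,5,6,7,8} D(U)={2,4,5,6,7,8}: X {2,3,5,6,7,8}->{2,3,5}; W {3,4,5,6,7,8}->{3,4,5,6}; U {2,4,5,6,7,8}->{5,6,7,8}
So after constraint 1: D(X) = {2,3,5}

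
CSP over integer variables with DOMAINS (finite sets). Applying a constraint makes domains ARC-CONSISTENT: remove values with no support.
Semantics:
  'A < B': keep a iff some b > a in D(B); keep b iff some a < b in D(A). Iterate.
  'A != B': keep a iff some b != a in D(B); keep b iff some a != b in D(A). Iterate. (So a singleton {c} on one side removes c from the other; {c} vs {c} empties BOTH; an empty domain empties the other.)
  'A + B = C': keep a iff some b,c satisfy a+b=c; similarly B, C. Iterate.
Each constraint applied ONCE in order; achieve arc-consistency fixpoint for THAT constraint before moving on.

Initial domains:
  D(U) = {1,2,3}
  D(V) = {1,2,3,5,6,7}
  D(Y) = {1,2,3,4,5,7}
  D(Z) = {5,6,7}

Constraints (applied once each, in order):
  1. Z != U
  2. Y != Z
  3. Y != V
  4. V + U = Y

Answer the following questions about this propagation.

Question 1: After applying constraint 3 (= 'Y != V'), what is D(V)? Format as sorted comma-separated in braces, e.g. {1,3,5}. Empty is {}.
Answer: {1,2,3,5,6,7}

Derivation:
Constraint 1 (Z != U) on D(Z)={5,6,7} D(U)={1,2,3}: no change
Constraint 2 (Y != Z) on D(Y)={1,2,3,4,5,7} D(Z)={5,6,7}: no change
Constraint 3 (Y != V) on D(Y)={1,2,3,4,5,7} D(V)={1,2,3,5,6,7}: no change
So after constraint 3: D(V) = {1,2,3,5,6,7}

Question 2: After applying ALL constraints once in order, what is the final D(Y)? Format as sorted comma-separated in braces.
Constraint 1 (Z != U) on D(Z)={5,6,7} D(U)={1,2,3}: no change
Constraint 2 (Y != Z) on D(Y)={1,2,3,4,5,7} D(Z)={5,6,7}: no change
Constraint 3 (Y != V) on D(Y)={1,2,3,4,5,7} D(V)={1,2,3,5,6,7}: no change
Constraint 4 (V + U = Y) on D(V)={1,2,3,5,6,7} D(U)={1,2,3} D(Y)={1,2,3,4,5,7}: V {1,2,3,5,6,7}->{1,2,3,5,6}; Y {1,2,3,4,5,7}->{2,3,4,5,7}
So after all 4 constraints: D(Y) = {2,3,4,5,7}

Answer: {2,3,4,5,7}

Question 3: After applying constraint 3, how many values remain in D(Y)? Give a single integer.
Constraint 1 (Z != U) on D(Z)={5,6,7} D(U)={1,2,3}: no change
Constraint 2 (Y != Z) on D(Y)={1,2,3,4,5,7} D(Z)={5,6,7}: no change
Constraint 3 (Y != V) on D(Y)={1,2,3,4,5,7} D(V)={1,2,3,5,6,7}: no change
So after constraint 3: D(Y)={1,2,3,4,5,7}, size = 6

Answer: 6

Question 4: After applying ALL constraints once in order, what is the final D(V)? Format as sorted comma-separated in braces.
Constraint 1 (Z != U) on D(Z)={5,6,7} D(U)={1,2,3}: no change
Constraint 2 (Y != Z) on D(Y)={1,2,3,4,5,7} D(Z)={5,6,7}: no change
Constraint 3 (Y != V) on D(Y)={1,2,3,4,5,7} D(V)={1,2,3,5,6,7}: no change
Constraint 4 (V + U = Y) on D(V)={1,2,3,5,6,7} D(U)={1,2,3} D(Y)={1,2,3,4,5,7}: V {1,2,3,5,6,7}->{1,2,3,5,6}; Y {1,2,3,4,5,7}->{2,3,4,5,7}
So after all 4 constraints: D(V) = {1,2,3,5,6}

Answer: {1,2,3,5,6}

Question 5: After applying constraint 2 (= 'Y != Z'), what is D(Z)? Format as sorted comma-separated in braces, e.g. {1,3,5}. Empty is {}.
Constraint 1 (Z != U) on D(Z)={5,6,7} D(U)={1,2,3}: no change
Constraint 2 (Y != Z) on D(Y)={1,2,3,4,5,7} D(Z)={5,6,7}: no change
So after constraint 2: D(Z) = {5,6,7}

Answer: {5,6,7}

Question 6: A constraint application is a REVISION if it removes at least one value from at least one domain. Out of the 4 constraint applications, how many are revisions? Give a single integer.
Constraint 1 (Z != U) on D(Z)={5,6,7} D(U)={1,2,3}: no change => not a revision
Constraint 2 (Y != Z) on D(Y)={1,2,3,4,5,7} D(Z)={5,6,7}: no change => not a revision
Constraint 3 (Y != V) on D(Y)={1,2,3,4,5,7} D(V)={1,2,3,5,6,7}: no change => not a revision
Constraint 4 (V + U = Y) on D(V)={1,2,3,5,6,7} D(U)={1,2,3} D(Y)={1,2,3,4,5,7}: V {1,2,3,5,6,7}->{1,2,3,5,6}; Y {1,2,3,4,5,7}->{2,3,4,5,7} => REVISION
Total revisions = 1

Answer: 1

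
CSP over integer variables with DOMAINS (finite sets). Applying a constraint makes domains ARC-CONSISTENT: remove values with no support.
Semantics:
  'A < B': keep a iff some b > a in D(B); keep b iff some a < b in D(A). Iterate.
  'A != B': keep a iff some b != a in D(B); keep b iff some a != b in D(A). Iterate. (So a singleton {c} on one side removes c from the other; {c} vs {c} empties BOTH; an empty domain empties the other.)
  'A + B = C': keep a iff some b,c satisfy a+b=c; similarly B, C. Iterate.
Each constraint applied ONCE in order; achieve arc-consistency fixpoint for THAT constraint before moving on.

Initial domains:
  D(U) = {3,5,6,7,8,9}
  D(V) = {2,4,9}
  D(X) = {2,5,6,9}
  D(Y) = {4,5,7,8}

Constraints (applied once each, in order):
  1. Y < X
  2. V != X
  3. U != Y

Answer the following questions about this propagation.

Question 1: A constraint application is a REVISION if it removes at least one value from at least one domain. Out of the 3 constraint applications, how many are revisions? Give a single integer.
Answer: 1

Derivation:
Constraint 1 (Y < X) on D(Y)={4,5,7,8} D(X)={2,5,6,9}: X {2,5,6,9}->{5,6,9} => REVISION
Constraint 2 (V != X) on D(V)={2,4,9} D(X)={5,6,9}: no change => not a revision
Constraint 3 (U != Y) on D(U)={3,5,6,7,8,9} D(Y)={4,5,7,8}: no change => not a revision
Total revisions = 1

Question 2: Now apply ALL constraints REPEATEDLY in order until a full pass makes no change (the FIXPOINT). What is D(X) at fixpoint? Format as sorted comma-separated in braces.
pass 0 (initial): D(X)={2,5,6,9}
pass 1: X {2,5,6,9}->{5,6,9}
pass 2: no change
Fixpoint after 2 passes: D(X) = {5,6,9}

Answer: {5,6,9}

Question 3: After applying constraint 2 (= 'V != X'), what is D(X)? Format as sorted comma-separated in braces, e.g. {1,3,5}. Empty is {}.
Constraint 1 (Y < X) on D(Y)={4,5,7,8} D(X)={2,5,6,9}: X {2,5,6,9}->{5,6,9}
Constraint 2 (V != X) on D(V)={2,4,9} D(X)={5,6,9}: no change
So after constraint 2: D(X) = {5,6,9}

Answer: {5,6,9}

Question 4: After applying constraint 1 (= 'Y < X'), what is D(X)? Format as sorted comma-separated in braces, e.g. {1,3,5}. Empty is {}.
Answer: {5,6,9}

Derivation:
Constraint 1 (Y < X) on D(Y)={4,5,7,8} D(X)={2,5,6,9}: X {2,5,6,9}->{5,6,9}
So after constraint 1: D(X) = {5,6,9}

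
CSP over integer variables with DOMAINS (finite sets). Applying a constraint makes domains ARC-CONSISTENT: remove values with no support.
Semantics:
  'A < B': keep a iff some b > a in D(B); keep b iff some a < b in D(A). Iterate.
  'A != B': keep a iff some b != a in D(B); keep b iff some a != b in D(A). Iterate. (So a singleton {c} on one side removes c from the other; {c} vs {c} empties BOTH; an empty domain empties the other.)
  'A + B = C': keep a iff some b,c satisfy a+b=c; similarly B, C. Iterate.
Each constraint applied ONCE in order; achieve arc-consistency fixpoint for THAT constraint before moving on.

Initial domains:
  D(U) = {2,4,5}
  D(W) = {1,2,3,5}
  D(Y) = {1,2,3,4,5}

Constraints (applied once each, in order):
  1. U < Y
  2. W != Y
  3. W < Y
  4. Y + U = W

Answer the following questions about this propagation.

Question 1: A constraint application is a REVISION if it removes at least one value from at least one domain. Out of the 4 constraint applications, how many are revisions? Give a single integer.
Answer: 3

Derivation:
Constraint 1 (U < Y) on D(U)={2,4,5} D(Y)={1,2,3,4,5}: U {2,4,5}->{2,4}; Y {1,2,3,4,5}->{3,4,5} => REVISION
Constraint 2 (W != Y) on D(W)={1,2,3,5} D(Y)={3,4,5}: no change => not a revision
Constraint 3 (W < Y) on D(W)={1,2,3,5} D(Y)={3,4,5}: W {1,2,3,5}->{1,2,3} => REVISION
Constraint 4 (Y + U = W) on D(Y)={3,4,5} D(U)={2,4} D(W)={1,2,3}: Y {3,4,5}->{}; U {2,4}->{}; W {1,2,3}->{} => REVISION
Total revisions = 3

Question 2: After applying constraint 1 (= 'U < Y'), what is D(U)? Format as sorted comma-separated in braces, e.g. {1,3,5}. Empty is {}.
Constraint 1 (U < Y) on D(U)={2,4,5} D(Y)={1,2,3,4,5}: U {2,4,5}->{2,4}; Y {1,2,3,4,5}->{3,4,5}
So after constraint 1: D(U) = {2,4}

Answer: {2,4}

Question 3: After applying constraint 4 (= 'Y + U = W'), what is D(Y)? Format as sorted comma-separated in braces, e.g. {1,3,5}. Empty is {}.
Constraint 1 (U < Y) on D(U)={2,4,5} D(Y)={1,2,3,4,5}: U {2,4,5}->{2,4}; Y {1,2,3,4,5}->{3,4,5}
Constraint 2 (W != Y) on D(W)={1,2,3,5} D(Y)={3,4,5}: no change
Constraint 3 (W < Y) on D(W)={1,2,3,5} D(Y)={3,4,5}: W {1,2,3,5}->{1,2,3}
Constraint 4 (Y + U = W) on D(Y)={3,4,5} D(U)={2,4} D(W)={1,2,3}: Y {3,4,5}->{}; U {2,4}->{}; W {1,2,3}->{}
So after constraint 4: D(Y) = {}

Answer: {}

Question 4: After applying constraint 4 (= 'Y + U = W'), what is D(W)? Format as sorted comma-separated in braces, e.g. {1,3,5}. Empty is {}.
Answer: {}

Derivation:
Constraint 1 (U < Y) on D(U)={2,4,5} D(Y)={1,2,3,4,5}: U {2,4,5}->{2,4}; Y {1,2,3,4,5}->{3,4,5}
Constraint 2 (W != Y) on D(W)={1,2,3,5} D(Y)={3,4,5}: no change
Constraint 3 (W < Y) on D(W)={1,2,3,5} D(Y)={3,4,5}: W {1,2,3,5}->{1,2,3}
Constraint 4 (Y + U = W) on D(Y)={3,4,5} D(U)={2,4} D(W)={1,2,3}: Y {3,4,5}->{}; U {2,4}->{}; W {1,2,3}->{}
So after constraint 4: D(W) = {}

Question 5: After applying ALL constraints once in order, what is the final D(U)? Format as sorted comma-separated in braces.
Answer: {}

Derivation:
Constraint 1 (U < Y) on D(U)={2,4,5} D(Y)={1,2,3,4,5}: U {2,4,5}->{2,4}; Y {1,2,3,4,5}->{3,4,5}
Constraint 2 (W != Y) on D(W)={1,2,3,5} D(Y)={3,4,5}: no change
Constraint 3 (W < Y) on D(W)={1,2,3,5} D(Y)={3,4,5}: W {1,2,3,5}->{1,2,3}
Constraint 4 (Y + U = W) on D(Y)={3,4,5} D(U)={2,4} D(W)={1,2,3}: Y {3,4,5}->{}; U {2,4}->{}; W {1,2,3}->{}
So after all 4 constraints: D(U) = {}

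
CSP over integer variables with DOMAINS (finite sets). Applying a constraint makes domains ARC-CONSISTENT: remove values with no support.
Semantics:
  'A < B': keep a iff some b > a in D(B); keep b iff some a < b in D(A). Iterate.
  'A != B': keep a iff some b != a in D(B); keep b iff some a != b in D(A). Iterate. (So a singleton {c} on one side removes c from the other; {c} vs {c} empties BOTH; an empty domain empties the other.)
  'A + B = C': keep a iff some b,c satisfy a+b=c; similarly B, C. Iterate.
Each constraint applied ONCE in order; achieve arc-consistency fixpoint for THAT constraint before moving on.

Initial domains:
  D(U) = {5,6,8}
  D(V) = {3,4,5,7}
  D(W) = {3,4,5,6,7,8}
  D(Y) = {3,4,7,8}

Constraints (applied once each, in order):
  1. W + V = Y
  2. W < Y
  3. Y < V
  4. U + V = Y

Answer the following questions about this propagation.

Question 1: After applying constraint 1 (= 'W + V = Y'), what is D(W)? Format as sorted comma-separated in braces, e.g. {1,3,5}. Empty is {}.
Constraint 1 (W + V = Y) on D(W)={3,4,5,6,7,8} D(V)={3,4,5,7} D(Y)={3,4,7,8}: W {3,4,5,6,7,8}->{3,4,5}; V {3,4,5,7}->{3,4,5}; Y {3,4,7,8}->{7,8}
So after constraint 1: D(W) = {3,4,5}

Answer: {3,4,5}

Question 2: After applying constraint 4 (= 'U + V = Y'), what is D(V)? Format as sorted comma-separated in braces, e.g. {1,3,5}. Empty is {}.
Answer: {}

Derivation:
Constraint 1 (W + V = Y) on D(W)={3,4,5,6,7,8} D(V)={3,4,5,7} D(Y)={3,4,7,8}: W {3,4,5,6,7,8}->{3,4,5}; V {3,4,5,7}->{3,4,5}; Y {3,4,7,8}->{7,8}
Constraint 2 (W < Y) on D(W)={3,4,5} D(Y)={7,8}: no change
Constraint 3 (Y < V) on D(Y)={7,8} D(V)={3,4,5}: Y {7,8}->{}; V {3,4,5}->{}
Constraint 4 (U + V = Y) on D(U)={5,6,8} D(V)={} D(Y)={}: U {5,6,8}->{}
So after constraint 4: D(V) = {}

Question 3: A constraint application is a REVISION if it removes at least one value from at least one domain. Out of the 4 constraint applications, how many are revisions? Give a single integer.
Answer: 3

Derivation:
Constraint 1 (W + V = Y) on D(W)={3,4,5,6,7,8} D(V)={3,4,5,7} D(Y)={3,4,7,8}: W {3,4,5,6,7,8}->{3,4,5}; V {3,4,5,7}->{3,4,5}; Y {3,4,7,8}->{7,8} => REVISION
Constraint 2 (W < Y) on D(W)={3,4,5} D(Y)={7,8}: no change => not a revision
Constraint 3 (Y < V) on D(Y)={7,8} D(V)={3,4,5}: Y {7,8}->{}; V {3,4,5}->{} => REVISION
Constraint 4 (U + V = Y) on D(U)={5,6,8} D(V)={} D(Y)={}: U {5,6,8}->{} => REVISION
Total revisions = 3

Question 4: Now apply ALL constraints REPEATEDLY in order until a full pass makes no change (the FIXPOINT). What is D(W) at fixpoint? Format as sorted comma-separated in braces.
pass 0 (initial): D(W)={3,4,5,6,7,8}
pass 1: U {5,6,8}->{}; V {3,4,5,7}->{}; W {3,4,5,6,7,8}->{3,4,5}; Y {3,4,7,8}->{}
pass 2: W {3,4,5}->{}
pass 3: no change
Fixpoint after 3 passes: D(W) = {}

Answer: {}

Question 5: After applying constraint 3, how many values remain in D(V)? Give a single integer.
Constraint 1 (W + V = Y) on D(W)={3,4,5,6,7,8} D(V)={3,4,5,7} D(Y)={3,4,7,8}: W {3,4,5,6,7,8}->{3,4,5}; V {3,4,5,7}->{3,4,5}; Y {3,4,7,8}->{7,8}
Constraint 2 (W < Y) on D(W)={3,4,5} D(Y)={7,8}: no change
Constraint 3 (Y < V) on D(Y)={7,8} D(V)={3,4,5}: Y {7,8}->{}; V {3,4,5}->{}
So after constraint 3: D(V)={}, size = 0

Answer: 0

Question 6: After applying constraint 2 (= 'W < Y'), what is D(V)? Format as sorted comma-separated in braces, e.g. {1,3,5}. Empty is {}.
Answer: {3,4,5}

Derivation:
Constraint 1 (W + V = Y) on D(W)={3,4,5,6,7,8} D(V)={3,4,5,7} D(Y)={3,4,7,8}: W {3,4,5,6,7,8}->{3,4,5}; V {3,4,5,7}->{3,4,5}; Y {3,4,7,8}->{7,8}
Constraint 2 (W < Y) on D(W)={3,4,5} D(Y)={7,8}: no change
So after constraint 2: D(V) = {3,4,5}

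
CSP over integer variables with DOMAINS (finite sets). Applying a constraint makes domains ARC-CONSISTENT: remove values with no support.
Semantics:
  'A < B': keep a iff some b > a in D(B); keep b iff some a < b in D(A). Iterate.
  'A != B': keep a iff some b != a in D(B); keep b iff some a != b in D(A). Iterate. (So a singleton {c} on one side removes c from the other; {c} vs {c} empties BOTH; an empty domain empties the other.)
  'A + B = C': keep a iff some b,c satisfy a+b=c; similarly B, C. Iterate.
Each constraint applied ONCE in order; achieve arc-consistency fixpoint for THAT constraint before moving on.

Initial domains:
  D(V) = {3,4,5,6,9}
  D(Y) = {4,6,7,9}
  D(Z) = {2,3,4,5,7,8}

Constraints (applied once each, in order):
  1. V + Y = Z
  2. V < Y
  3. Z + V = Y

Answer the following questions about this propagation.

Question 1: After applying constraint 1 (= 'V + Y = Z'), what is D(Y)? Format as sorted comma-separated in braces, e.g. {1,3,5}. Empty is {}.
Answer: {4}

Derivation:
Constraint 1 (V + Y = Z) on D(V)={3,4,5,6,9} D(Y)={4,6,7,9} D(Z)={2,3,4,5,7,8}: V {3,4,5,6,9}->{3,4}; Y {4,6,7,9}->{4}; Z {2,3,4,5,7,8}->{7,8}
So after constraint 1: D(Y) = {4}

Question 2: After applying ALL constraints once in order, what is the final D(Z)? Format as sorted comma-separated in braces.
Answer: {}

Derivation:
Constraint 1 (V + Y = Z) on D(V)={3,4,5,6,9} D(Y)={4,6,7,9} D(Z)={2,3,4,5,7,8}: V {3,4,5,6,9}->{3,4}; Y {4,6,7,9}->{4}; Z {2,3,4,5,7,8}->{7,8}
Constraint 2 (V < Y) on D(V)={3,4} D(Y)={4}: V {3,4}->{3}
Constraint 3 (Z + V = Y) on D(Z)={7,8} D(V)={3} D(Y)={4}: Z {7,8}->{}; V {3}->{}; Y {4}->{}
So after all 3 constraints: D(Z) = {}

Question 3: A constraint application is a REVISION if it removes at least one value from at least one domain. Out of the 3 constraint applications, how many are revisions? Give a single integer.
Constraint 1 (V + Y = Z) on D(V)={3,4,5,6,9} D(Y)={4,6,7,9} D(Z)={2,3,4,5,7,8}: V {3,4,5,6,9}->{3,4}; Y {4,6,7,9}->{4}; Z {2,3,4,5,7,8}->{7,8} => REVISION
Constraint 2 (V < Y) on D(V)={3,4} D(Y)={4}: V {3,4}->{3} => REVISION
Constraint 3 (Z + V = Y) on D(Z)={7,8} D(V)={3} D(Y)={4}: Z {7,8}->{}; V {3}->{}; Y {4}->{} => REVISION
Total revisions = 3

Answer: 3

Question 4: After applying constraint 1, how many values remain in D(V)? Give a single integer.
Answer: 2

Derivation:
Constraint 1 (V + Y = Z) on D(V)={3,4,5,6,9} D(Y)={4,6,7,9} D(Z)={2,3,4,5,7,8}: V {3,4,5,6,9}->{3,4}; Y {4,6,7,9}->{4}; Z {2,3,4,5,7,8}->{7,8}
So after constraint 1: D(V)={3,4}, size = 2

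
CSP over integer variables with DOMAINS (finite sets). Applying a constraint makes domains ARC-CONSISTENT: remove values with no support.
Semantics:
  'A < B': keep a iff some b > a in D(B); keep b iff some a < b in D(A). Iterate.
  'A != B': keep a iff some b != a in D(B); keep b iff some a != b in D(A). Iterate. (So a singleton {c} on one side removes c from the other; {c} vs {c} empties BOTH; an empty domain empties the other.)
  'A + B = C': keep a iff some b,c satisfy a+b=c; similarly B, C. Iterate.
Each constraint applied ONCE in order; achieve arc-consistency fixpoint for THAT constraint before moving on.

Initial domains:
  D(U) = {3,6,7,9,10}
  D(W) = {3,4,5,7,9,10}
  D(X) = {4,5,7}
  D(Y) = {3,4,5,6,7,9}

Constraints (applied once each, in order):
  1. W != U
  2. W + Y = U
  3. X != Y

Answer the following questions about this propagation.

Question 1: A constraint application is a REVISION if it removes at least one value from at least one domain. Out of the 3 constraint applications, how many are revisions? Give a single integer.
Constraint 1 (W != U) on D(W)={3,4,5,7,9,10} D(U)={3,6,7,9,10}: no change => not a revision
Constraint 2 (W + Y = U) on D(W)={3,4,5,7,9,10} D(Y)={3,4,5,6,7,9} D(U)={3,6,7,9,10}: W {3,4,5,7,9,10}->{3,4,5,7}; Y {3,4,5,6,7,9}->{3,4,5,6,7}; U {3,6,7,9,10}->{6,7,9,10} => REVISION
Constraint 3 (X != Y) on D(X)={4,5,7} D(Y)={3,4,5,6,7}: no change => not a revision
Total revisions = 1

Answer: 1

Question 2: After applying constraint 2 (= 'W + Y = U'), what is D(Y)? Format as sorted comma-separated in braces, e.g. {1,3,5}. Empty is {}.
Answer: {3,4,5,6,7}

Derivation:
Constraint 1 (W != U) on D(W)={3,4,5,7,9,10} D(U)={3,6,7,9,10}: no change
Constraint 2 (W + Y = U) on D(W)={3,4,5,7,9,10} D(Y)={3,4,5,6,7,9} D(U)={3,6,7,9,10}: W {3,4,5,7,9,10}->{3,4,5,7}; Y {3,4,5,6,7,9}->{3,4,5,6,7}; U {3,6,7,9,10}->{6,7,9,10}
So after constraint 2: D(Y) = {3,4,5,6,7}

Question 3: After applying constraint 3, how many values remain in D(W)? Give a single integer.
Answer: 4

Derivation:
Constraint 1 (W != U) on D(W)={3,4,5,7,9,10} D(U)={3,6,7,9,10}: no change
Constraint 2 (W + Y = U) on D(W)={3,4,5,7,9,10} D(Y)={3,4,5,6,7,9} D(U)={3,6,7,9,10}: W {3,4,5,7,9,10}->{3,4,5,7}; Y {3,4,5,6,7,9}->{3,4,5,6,7}; U {3,6,7,9,10}->{6,7,9,10}
Constraint 3 (X != Y) on D(X)={4,5,7} D(Y)={3,4,5,6,7}: no change
So after constraint 3: D(W)={3,4,5,7}, size = 4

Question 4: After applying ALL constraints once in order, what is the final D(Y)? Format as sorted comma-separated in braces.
Answer: {3,4,5,6,7}

Derivation:
Constraint 1 (W != U) on D(W)={3,4,5,7,9,10} D(U)={3,6,7,9,10}: no change
Constraint 2 (W + Y = U) on D(W)={3,4,5,7,9,10} D(Y)={3,4,5,6,7,9} D(U)={3,6,7,9,10}: W {3,4,5,7,9,10}->{3,4,5,7}; Y {3,4,5,6,7,9}->{3,4,5,6,7}; U {3,6,7,9,10}->{6,7,9,10}
Constraint 3 (X != Y) on D(X)={4,5,7} D(Y)={3,4,5,6,7}: no change
So after all 3 constraints: D(Y) = {3,4,5,6,7}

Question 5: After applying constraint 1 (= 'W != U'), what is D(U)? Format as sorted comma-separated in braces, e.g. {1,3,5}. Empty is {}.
Answer: {3,6,7,9,10}

Derivation:
Constraint 1 (W != U) on D(W)={3,4,5,7,9,10} D(U)={3,6,7,9,10}: no change
So after constraint 1: D(U) = {3,6,7,9,10}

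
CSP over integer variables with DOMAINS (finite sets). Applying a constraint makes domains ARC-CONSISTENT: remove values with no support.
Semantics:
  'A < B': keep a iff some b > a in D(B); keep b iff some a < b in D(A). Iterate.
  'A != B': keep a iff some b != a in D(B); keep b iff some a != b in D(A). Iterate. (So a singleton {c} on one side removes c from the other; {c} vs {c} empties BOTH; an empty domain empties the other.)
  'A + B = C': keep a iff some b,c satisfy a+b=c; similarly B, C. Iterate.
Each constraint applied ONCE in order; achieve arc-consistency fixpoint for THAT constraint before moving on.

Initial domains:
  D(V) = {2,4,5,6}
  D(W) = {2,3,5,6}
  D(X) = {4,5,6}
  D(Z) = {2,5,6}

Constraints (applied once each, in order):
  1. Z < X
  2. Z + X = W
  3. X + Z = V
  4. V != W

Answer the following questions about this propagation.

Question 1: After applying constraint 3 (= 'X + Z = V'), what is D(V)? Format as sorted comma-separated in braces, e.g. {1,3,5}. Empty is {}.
Answer: {6}

Derivation:
Constraint 1 (Z < X) on D(Z)={2,5,6} D(X)={4,5,6}: Z {2,5,6}->{2,5}
Constraint 2 (Z + X = W) on D(Z)={2,5} D(X)={4,5,6} D(W)={2,3,5,6}: Z {2,5}->{2}; X {4,5,6}->{4}; W {2,3,5,6}->{6}
Constraint 3 (X + Z = V) on D(X)={4} D(Z)={2} D(V)={2,4,5,6}: V {2,4,5,6}->{6}
So after constraint 3: D(V) = {6}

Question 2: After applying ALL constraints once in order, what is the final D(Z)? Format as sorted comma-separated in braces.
Answer: {2}

Derivation:
Constraint 1 (Z < X) on D(Z)={2,5,6} D(X)={4,5,6}: Z {2,5,6}->{2,5}
Constraint 2 (Z + X = W) on D(Z)={2,5} D(X)={4,5,6} D(W)={2,3,5,6}: Z {2,5}->{2}; X {4,5,6}->{4}; W {2,3,5,6}->{6}
Constraint 3 (X + Z = V) on D(X)={4} D(Z)={2} D(V)={2,4,5,6}: V {2,4,5,6}->{6}
Constraint 4 (V != W) on D(V)={6} D(W)={6}: V {6}->{}; W {6}->{}
So after all 4 constraints: D(Z) = {2}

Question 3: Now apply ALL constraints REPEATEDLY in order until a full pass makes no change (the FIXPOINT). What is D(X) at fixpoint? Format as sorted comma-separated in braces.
pass 0 (initial): D(X)={4,5,6}
pass 1: V {2,4,5,6}->{}; W {2,3,5,6}->{}; X {4,5,6}->{4}; Z {2,5,6}->{2}
pass 2: X {4}->{}; Z {2}->{}
pass 3: no change
Fixpoint after 3 passes: D(X) = {}

Answer: {}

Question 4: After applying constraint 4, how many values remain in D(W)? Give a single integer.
Constraint 1 (Z < X) on D(Z)={2,5,6} D(X)={4,5,6}: Z {2,5,6}->{2,5}
Constraint 2 (Z + X = W) on D(Z)={2,5} D(X)={4,5,6} D(W)={2,3,5,6}: Z {2,5}->{2}; X {4,5,6}->{4}; W {2,3,5,6}->{6}
Constraint 3 (X + Z = V) on D(X)={4} D(Z)={2} D(V)={2,4,5,6}: V {2,4,5,6}->{6}
Constraint 4 (V != W) on D(V)={6} D(W)={6}: V {6}->{}; W {6}->{}
So after constraint 4: D(W)={}, size = 0

Answer: 0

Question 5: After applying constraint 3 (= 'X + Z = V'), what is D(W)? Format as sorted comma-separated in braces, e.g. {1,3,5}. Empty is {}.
Answer: {6}

Derivation:
Constraint 1 (Z < X) on D(Z)={2,5,6} D(X)={4,5,6}: Z {2,5,6}->{2,5}
Constraint 2 (Z + X = W) on D(Z)={2,5} D(X)={4,5,6} D(W)={2,3,5,6}: Z {2,5}->{2}; X {4,5,6}->{4}; W {2,3,5,6}->{6}
Constraint 3 (X + Z = V) on D(X)={4} D(Z)={2} D(V)={2,4,5,6}: V {2,4,5,6}->{6}
So after constraint 3: D(W) = {6}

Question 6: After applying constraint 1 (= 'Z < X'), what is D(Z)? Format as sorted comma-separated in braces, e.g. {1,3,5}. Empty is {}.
Answer: {2,5}

Derivation:
Constraint 1 (Z < X) on D(Z)={2,5,6} D(X)={4,5,6}: Z {2,5,6}->{2,5}
So after constraint 1: D(Z) = {2,5}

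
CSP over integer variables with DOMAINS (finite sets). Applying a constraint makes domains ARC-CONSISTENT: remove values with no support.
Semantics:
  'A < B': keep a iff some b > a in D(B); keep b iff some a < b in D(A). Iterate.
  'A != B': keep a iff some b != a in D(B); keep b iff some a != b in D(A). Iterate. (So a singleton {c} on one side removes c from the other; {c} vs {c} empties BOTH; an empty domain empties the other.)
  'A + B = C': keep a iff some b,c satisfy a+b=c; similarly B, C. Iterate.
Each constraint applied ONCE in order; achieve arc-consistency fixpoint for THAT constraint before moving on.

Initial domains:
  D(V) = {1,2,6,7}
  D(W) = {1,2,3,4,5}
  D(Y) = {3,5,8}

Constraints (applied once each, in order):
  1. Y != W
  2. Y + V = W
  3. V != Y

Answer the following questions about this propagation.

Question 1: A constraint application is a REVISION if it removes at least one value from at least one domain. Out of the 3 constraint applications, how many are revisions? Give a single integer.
Constraint 1 (Y != W) on D(Y)={3,5,8} D(W)={1,2,3,4,5}: no change => not a revision
Constraint 2 (Y + V = W) on D(Y)={3,5,8} D(V)={1,2,6,7} D(W)={1,2,3,4,5}: Y {3,5,8}->{3}; V {1,2,6,7}->{1,2}; W {1,2,3,4,5}->{4,5} => REVISION
Constraint 3 (V != Y) on D(V)={1,2} D(Y)={3}: no change => not a revision
Total revisions = 1

Answer: 1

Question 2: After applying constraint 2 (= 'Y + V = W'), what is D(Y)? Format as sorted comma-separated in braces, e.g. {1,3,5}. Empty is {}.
Answer: {3}

Derivation:
Constraint 1 (Y != W) on D(Y)={3,5,8} D(W)={1,2,3,4,5}: no change
Constraint 2 (Y + V = W) on D(Y)={3,5,8} D(V)={1,2,6,7} D(W)={1,2,3,4,5}: Y {3,5,8}->{3}; V {1,2,6,7}->{1,2}; W {1,2,3,4,5}->{4,5}
So after constraint 2: D(Y) = {3}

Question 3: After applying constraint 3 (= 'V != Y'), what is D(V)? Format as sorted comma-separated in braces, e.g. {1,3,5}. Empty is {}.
Answer: {1,2}

Derivation:
Constraint 1 (Y != W) on D(Y)={3,5,8} D(W)={1,2,3,4,5}: no change
Constraint 2 (Y + V = W) on D(Y)={3,5,8} D(V)={1,2,6,7} D(W)={1,2,3,4,5}: Y {3,5,8}->{3}; V {1,2,6,7}->{1,2}; W {1,2,3,4,5}->{4,5}
Constraint 3 (V != Y) on D(V)={1,2} D(Y)={3}: no change
So after constraint 3: D(V) = {1,2}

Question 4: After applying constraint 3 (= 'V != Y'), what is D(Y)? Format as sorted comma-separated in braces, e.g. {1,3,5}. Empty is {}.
Constraint 1 (Y != W) on D(Y)={3,5,8} D(W)={1,2,3,4,5}: no change
Constraint 2 (Y + V = W) on D(Y)={3,5,8} D(V)={1,2,6,7} D(W)={1,2,3,4,5}: Y {3,5,8}->{3}; V {1,2,6,7}->{1,2}; W {1,2,3,4,5}->{4,5}
Constraint 3 (V != Y) on D(V)={1,2} D(Y)={3}: no change
So after constraint 3: D(Y) = {3}

Answer: {3}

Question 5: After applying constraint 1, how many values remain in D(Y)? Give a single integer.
Answer: 3

Derivation:
Constraint 1 (Y != W) on D(Y)={3,5,8} D(W)={1,2,3,4,5}: no change
So after constraint 1: D(Y)={3,5,8}, size = 3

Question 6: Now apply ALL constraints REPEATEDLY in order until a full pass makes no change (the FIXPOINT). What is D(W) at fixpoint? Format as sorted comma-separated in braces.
Answer: {4,5}

Derivation:
pass 0 (initial): D(W)={1,2,3,4,5}
pass 1: V {1,2,6,7}->{1,2}; W {1,2,3,4,5}->{4,5}; Y {3,5,8}->{3}
pass 2: no change
Fixpoint after 2 passes: D(W) = {4,5}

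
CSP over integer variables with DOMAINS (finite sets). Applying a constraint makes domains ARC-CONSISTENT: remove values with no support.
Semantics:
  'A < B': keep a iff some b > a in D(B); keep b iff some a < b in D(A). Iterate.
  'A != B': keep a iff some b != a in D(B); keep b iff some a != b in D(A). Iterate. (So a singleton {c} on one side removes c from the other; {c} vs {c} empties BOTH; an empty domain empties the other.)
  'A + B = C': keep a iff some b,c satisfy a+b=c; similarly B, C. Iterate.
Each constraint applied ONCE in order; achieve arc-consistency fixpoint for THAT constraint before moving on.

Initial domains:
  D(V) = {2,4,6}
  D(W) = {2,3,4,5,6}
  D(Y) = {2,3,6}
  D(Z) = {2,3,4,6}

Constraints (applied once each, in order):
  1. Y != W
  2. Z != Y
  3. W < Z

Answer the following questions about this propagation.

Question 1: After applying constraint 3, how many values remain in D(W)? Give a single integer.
Answer: 4

Derivation:
Constraint 1 (Y != W) on D(Y)={2,3,6} D(W)={2,3,4,5,6}: no change
Constraint 2 (Z != Y) on D(Z)={2,3,4,6} D(Y)={2,3,6}: no change
Constraint 3 (W < Z) on D(W)={2,3,4,5,6} D(Z)={2,3,4,6}: W {2,3,4,5,6}->{2,3,4,5}; Z {2,3,4,6}->{3,4,6}
So after constraint 3: D(W)={2,3,4,5}, size = 4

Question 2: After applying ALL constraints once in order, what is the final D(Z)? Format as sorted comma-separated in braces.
Answer: {3,4,6}

Derivation:
Constraint 1 (Y != W) on D(Y)={2,3,6} D(W)={2,3,4,5,6}: no change
Constraint 2 (Z != Y) on D(Z)={2,3,4,6} D(Y)={2,3,6}: no change
Constraint 3 (W < Z) on D(W)={2,3,4,5,6} D(Z)={2,3,4,6}: W {2,3,4,5,6}->{2,3,4,5}; Z {2,3,4,6}->{3,4,6}
So after all 3 constraints: D(Z) = {3,4,6}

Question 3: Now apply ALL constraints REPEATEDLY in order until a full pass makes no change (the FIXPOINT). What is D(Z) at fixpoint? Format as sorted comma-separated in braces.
Answer: {3,4,6}

Derivation:
pass 0 (initial): D(Z)={2,3,4,6}
pass 1: W {2,3,4,5,6}->{2,3,4,5}; Z {2,3,4,6}->{3,4,6}
pass 2: no change
Fixpoint after 2 passes: D(Z) = {3,4,6}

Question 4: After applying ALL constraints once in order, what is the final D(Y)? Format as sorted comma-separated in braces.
Answer: {2,3,6}

Derivation:
Constraint 1 (Y != W) on D(Y)={2,3,6} D(W)={2,3,4,5,6}: no change
Constraint 2 (Z != Y) on D(Z)={2,3,4,6} D(Y)={2,3,6}: no change
Constraint 3 (W < Z) on D(W)={2,3,4,5,6} D(Z)={2,3,4,6}: W {2,3,4,5,6}->{2,3,4,5}; Z {2,3,4,6}->{3,4,6}
So after all 3 constraints: D(Y) = {2,3,6}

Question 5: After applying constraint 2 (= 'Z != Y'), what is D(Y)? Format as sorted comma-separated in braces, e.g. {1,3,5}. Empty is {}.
Answer: {2,3,6}

Derivation:
Constraint 1 (Y != W) on D(Y)={2,3,6} D(W)={2,3,4,5,6}: no change
Constraint 2 (Z != Y) on D(Z)={2,3,4,6} D(Y)={2,3,6}: no change
So after constraint 2: D(Y) = {2,3,6}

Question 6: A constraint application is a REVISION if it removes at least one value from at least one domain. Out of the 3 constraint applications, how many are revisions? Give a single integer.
Answer: 1

Derivation:
Constraint 1 (Y != W) on D(Y)={2,3,6} D(W)={2,3,4,5,6}: no change => not a revision
Constraint 2 (Z != Y) on D(Z)={2,3,4,6} D(Y)={2,3,6}: no change => not a revision
Constraint 3 (W < Z) on D(W)={2,3,4,5,6} D(Z)={2,3,4,6}: W {2,3,4,5,6}->{2,3,4,5}; Z {2,3,4,6}->{3,4,6} => REVISION
Total revisions = 1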